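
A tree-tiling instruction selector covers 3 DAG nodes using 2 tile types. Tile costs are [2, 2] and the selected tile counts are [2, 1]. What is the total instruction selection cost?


Total cost = sum(count_i * cost_i)
= 2*2 + 1*2
= 6

6


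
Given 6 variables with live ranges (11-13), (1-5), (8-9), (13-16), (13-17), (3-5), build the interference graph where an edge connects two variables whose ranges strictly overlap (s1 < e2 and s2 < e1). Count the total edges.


Check all pairs for overlapping intervals.
Two intervals (s1,e1) and (s2,e2) overlap if s1 < e2 and s2 < e1.
v0 (11-13) vs v1..v5: overlaps none -> 0
v1 (1-5) vs v2..v5: overlaps v5 -> 1
v2 (8-9) vs v3..v5: overlaps none -> 0
v3 (13-16) vs v4..v5: overlaps v4 -> 1
v4 (13-17) vs v5: overlaps none -> 0
Total overlapping pairs = 0 + 1 + 0 + 1 + 0 = 2

2


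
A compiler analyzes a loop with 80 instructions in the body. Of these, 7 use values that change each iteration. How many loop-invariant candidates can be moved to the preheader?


Invariant candidates = total - loop-dependent
= 80 - 7 = 73

73


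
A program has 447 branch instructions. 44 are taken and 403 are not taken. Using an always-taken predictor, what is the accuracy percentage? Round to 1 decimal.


Predictor: always-taken
Correct predictions = 44
Accuracy = 44 / 447 * 100 = 9.8%

9.8


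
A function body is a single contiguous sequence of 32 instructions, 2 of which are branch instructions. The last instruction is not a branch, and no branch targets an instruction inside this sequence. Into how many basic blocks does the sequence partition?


With no in-sequence branch targets, the leaders are the first instruction plus the instruction after each branch.
Number of basic blocks = branches + 1
= 2 + 1 = 3

3


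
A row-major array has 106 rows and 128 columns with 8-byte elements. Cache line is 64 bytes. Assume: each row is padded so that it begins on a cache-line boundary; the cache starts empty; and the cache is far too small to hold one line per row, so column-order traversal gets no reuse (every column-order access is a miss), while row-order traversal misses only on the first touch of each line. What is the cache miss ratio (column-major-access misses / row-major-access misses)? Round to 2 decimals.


Each row occupies 128 * 8 = 1024 bytes and starts on a line boundary, so it spans ceil(1024 / 64) = 16 cache lines.
Row-major traversal misses (one per line touched): 106 * ceil(128 * 8 / 64) = 1696
Column-major traversal misses (no reuse, every access misses): 106 * 128 = 13568
Ratio = 13568 / 1696 = 8.0

8.0


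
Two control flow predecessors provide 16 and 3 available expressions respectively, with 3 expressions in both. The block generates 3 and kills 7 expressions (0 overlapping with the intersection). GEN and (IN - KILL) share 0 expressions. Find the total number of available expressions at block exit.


IN = intersection of predecessors = 3
IN - KILL = 3 - 0 = 3
|OUT| = |GEN| + |IN - KILL| - |GEN ∩ (IN - KILL)| = 3 + 3 - 0 = 6

6


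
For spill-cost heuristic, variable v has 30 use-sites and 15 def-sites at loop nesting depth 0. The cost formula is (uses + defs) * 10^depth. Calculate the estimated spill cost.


uses + defs = 30 + 15 = 45
10^0 = 1
Spill cost = 45 * 1 = 45

45


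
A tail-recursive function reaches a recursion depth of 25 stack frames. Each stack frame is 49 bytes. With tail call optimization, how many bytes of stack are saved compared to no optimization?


Without TCO: 25 * 49 = 1225 bytes
With TCO: reuse 1 frame = 49 bytes
Savings = 1225 - 49 = 1176

1176


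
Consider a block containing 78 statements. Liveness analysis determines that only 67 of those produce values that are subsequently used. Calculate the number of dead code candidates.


Dead code = total statements - live definitions
= 78 - 67 = 11

11


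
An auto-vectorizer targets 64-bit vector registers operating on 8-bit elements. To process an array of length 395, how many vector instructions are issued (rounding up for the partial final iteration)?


Width = 64 / 8 = 8 elements per vector op
Iterations = ceil(395 / 8) = 50

50


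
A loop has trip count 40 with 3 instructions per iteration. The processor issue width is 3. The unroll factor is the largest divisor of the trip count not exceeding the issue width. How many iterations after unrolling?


Largest divisor of 40 <= 3 is 2
New iterations = 40 / 2 = 20

20


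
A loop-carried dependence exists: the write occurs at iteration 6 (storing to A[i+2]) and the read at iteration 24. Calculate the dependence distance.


Distance = read iteration - write iteration
= 24 - 6 = 18

18


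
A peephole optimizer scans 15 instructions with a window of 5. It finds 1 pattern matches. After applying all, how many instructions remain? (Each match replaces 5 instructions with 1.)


Each match removes 4 instructions.
Total removed = 1 * 4 = 4
Remaining = 15 - 4 = 11

11


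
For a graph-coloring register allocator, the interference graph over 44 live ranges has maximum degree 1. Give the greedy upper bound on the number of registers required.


Greedy coloring never needs more than (max_degree + 1) colors: when coloring a vertex, at most max_degree neighbors are already colored.
Upper bound = 1 + 1 = 2

2


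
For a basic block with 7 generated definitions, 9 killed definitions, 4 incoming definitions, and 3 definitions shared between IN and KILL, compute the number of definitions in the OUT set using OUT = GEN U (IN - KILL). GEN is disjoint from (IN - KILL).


IN - KILL: 4 - 3 = 1 surviving definitions
OUT = GEN + surviving = 7 + 1 = 8

8


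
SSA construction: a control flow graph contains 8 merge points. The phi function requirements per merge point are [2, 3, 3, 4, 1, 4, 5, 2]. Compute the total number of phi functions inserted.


Total phi functions = sum of phi functions at each join node
= 2 + 3 + 3 + 4 + 1 + 4 + 5 + 2 = 24

24


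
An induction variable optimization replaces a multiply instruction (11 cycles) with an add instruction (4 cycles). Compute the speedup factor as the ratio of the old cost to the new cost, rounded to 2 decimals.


Ratio = mult_cost / add_cost = 11 / 4 = 2.75

2.75


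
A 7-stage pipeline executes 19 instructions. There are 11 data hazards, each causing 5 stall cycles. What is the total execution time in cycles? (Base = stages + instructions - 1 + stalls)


Base cycles = 7 + 19 - 1 = 25
Total stalls = 11 * 5 = 55
Total = 25 + 55 = 80

80


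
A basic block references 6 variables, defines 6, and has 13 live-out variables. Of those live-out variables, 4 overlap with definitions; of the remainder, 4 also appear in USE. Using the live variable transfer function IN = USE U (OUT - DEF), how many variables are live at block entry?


OUT - DEF: 13 - 4 = 9
|IN| = |USE| + |OUT - DEF| - |USE ∩ (OUT - DEF)| = 6 + 9 - 4 = 11

11


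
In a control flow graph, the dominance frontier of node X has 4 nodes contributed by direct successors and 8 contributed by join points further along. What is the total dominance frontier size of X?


DF(X) = direct successor contributions + join point contributions
= 4 + 8 = 12

12


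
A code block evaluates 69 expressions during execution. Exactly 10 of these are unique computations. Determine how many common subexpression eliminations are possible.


CSE count = total expressions - unique expressions
= 69 - 10 = 59

59


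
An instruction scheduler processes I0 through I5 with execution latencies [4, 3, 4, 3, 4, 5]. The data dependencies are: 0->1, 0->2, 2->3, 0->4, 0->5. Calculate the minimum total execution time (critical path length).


Compute longest path through dependency graph: dist(Ik) = max over predecessors of dist + latency(Ik).
dist(I0) = latency 4 = 4
dist(I1) = dist(I0) + 3 = 4 + 3 = 7
dist(I2) = dist(I0) + 4 = 4 + 4 = 8
dist(I3) = dist(I2) + 3 = 8 + 3 = 11
dist(I4) = dist(I0) + 4 = 4 + 4 = 8
dist(I5) = dist(I0) + 5 = 4 + 5 = 9
Critical path = max dist = 11

11


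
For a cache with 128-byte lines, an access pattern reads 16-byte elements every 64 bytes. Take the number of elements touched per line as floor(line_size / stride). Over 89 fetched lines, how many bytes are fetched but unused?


Elements per line = floor(128 / 64) = 2
Bytes used per line = 2 * 16 = 32
Wasted per line = 128 - 32 = 96
Total wasted = 96 * 89 = 8544

8544


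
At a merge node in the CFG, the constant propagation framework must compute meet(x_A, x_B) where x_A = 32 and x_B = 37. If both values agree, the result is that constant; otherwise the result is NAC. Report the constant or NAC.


Meet operation: if both paths give the same constant, result is that constant; if they differ, result is NAC (not-a-constant).
Path A: 32, Path B: 37 -> differ
Result: not-a-constant -> NAC

NAC


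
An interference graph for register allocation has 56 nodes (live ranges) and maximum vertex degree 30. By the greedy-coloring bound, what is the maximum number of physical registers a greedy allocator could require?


Greedy coloring never needs more than (max_degree + 1) colors: when coloring a vertex, at most max_degree neighbors are already colored.
Upper bound = 30 + 1 = 31

31


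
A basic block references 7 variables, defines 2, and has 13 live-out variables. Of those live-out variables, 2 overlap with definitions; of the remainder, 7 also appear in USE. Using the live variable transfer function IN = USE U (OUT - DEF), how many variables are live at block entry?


OUT - DEF: 13 - 2 = 11
|IN| = |USE| + |OUT - DEF| - |USE ∩ (OUT - DEF)| = 7 + 11 - 7 = 11

11


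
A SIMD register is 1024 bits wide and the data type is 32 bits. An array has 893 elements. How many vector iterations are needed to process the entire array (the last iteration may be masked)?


Width = 1024 / 32 = 32 elements per vector op
Iterations = ceil(893 / 32) = 28

28


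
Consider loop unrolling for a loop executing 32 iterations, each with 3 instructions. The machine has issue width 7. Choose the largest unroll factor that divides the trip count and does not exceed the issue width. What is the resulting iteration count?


Largest divisor of 32 <= 7 is 4
New iterations = 32 / 4 = 8

8


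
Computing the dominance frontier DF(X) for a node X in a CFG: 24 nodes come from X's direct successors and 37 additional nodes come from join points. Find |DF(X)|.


DF(X) = direct successor contributions + join point contributions
= 24 + 37 = 61

61


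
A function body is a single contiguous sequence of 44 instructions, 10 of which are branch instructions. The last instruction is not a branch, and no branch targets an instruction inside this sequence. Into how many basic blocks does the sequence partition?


With no in-sequence branch targets, the leaders are the first instruction plus the instruction after each branch.
Number of basic blocks = branches + 1
= 10 + 1 = 11

11


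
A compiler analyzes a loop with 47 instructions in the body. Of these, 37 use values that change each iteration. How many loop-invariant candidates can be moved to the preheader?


Invariant candidates = total - loop-dependent
= 47 - 37 = 10

10


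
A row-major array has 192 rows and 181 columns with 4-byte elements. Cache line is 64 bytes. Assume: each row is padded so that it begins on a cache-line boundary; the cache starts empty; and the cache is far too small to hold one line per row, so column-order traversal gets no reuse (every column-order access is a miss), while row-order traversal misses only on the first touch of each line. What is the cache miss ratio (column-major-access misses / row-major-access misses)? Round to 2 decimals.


Each row occupies 181 * 4 = 724 bytes and starts on a line boundary, so it spans ceil(724 / 64) = 12 cache lines.
Row-major traversal misses (one per line touched): 192 * ceil(181 * 4 / 64) = 2304
Column-major traversal misses (no reuse, every access misses): 192 * 181 = 34752
Ratio = 34752 / 2304 = 15.08

15.08


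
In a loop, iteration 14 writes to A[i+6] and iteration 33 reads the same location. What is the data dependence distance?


Distance = read iteration - write iteration
= 33 - 14 = 19

19


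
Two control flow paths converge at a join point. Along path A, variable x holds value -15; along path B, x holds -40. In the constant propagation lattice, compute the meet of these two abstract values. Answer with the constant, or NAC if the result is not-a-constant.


Meet operation: if both paths give the same constant, result is that constant; if they differ, result is NAC (not-a-constant).
Path A: -15, Path B: -40 -> differ
Result: not-a-constant -> NAC

NAC


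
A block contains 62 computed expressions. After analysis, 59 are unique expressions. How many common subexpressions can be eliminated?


CSE count = total expressions - unique expressions
= 62 - 59 = 3

3


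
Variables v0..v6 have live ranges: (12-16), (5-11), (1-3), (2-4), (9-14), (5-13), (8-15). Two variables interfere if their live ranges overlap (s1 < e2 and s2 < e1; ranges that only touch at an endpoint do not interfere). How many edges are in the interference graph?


Check all pairs for overlapping intervals.
Two intervals (s1,e1) and (s2,e2) overlap if s1 < e2 and s2 < e1.
v0 (12-16) vs v1..v6: overlaps v4, v5, v6 -> 3
v1 (5-11) vs v2..v6: overlaps v4, v5, v6 -> 3
v2 (1-3) vs v3..v6: overlaps v3 -> 1
v3 (2-4) vs v4..v6: overlaps none -> 0
v4 (9-14) vs v5..v6: overlaps v5, v6 -> 2
v5 (5-13) vs v6: overlaps v6 -> 1
Total overlapping pairs = 3 + 3 + 1 + 0 + 2 + 1 = 10

10


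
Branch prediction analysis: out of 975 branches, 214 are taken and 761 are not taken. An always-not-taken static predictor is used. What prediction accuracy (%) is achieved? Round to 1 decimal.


Predictor: always-not-taken
Correct predictions = 761
Accuracy = 761 / 975 * 100 = 78.1%

78.1


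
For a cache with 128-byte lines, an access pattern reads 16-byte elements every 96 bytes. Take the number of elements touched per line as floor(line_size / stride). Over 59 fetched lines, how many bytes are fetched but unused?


Elements per line = floor(128 / 96) = 1
Bytes used per line = 1 * 16 = 16
Wasted per line = 128 - 16 = 112
Total wasted = 112 * 59 = 6608

6608


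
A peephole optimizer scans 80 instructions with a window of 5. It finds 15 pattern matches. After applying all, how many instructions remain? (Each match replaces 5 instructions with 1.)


Each match removes 4 instructions.
Total removed = 15 * 4 = 60
Remaining = 80 - 60 = 20

20


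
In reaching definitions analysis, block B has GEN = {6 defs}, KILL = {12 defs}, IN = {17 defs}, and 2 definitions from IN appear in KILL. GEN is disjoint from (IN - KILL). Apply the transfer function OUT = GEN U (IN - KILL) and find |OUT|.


IN - KILL: 17 - 2 = 15 surviving definitions
OUT = GEN + surviving = 6 + 15 = 21

21


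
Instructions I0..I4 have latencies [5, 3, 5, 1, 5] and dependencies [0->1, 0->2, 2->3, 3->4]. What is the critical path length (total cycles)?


Compute longest path through dependency graph: dist(Ik) = max over predecessors of dist + latency(Ik).
dist(I0) = latency 5 = 5
dist(I1) = dist(I0) + 3 = 5 + 3 = 8
dist(I2) = dist(I0) + 5 = 5 + 5 = 10
dist(I3) = dist(I2) + 1 = 10 + 1 = 11
dist(I4) = dist(I3) + 5 = 11 + 5 = 16
Critical path = max dist = 16

16


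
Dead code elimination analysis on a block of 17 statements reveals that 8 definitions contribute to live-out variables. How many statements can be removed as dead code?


Dead code = total statements - live definitions
= 17 - 8 = 9

9


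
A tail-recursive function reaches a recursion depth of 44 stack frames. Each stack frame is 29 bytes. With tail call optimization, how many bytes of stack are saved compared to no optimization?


Without TCO: 44 * 29 = 1276 bytes
With TCO: reuse 1 frame = 29 bytes
Savings = 1276 - 29 = 1247

1247


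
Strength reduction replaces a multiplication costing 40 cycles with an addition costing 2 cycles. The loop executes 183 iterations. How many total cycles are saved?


Per-iteration saving = 40 - 2 = 38
Total saved = 183 * 38 = 6954

6954


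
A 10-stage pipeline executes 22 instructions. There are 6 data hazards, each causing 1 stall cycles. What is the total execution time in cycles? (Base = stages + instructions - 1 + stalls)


Base cycles = 10 + 22 - 1 = 31
Total stalls = 6 * 1 = 6
Total = 31 + 6 = 37

37


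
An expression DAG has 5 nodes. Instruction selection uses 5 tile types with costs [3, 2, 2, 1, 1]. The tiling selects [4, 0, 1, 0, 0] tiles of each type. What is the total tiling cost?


Total cost = sum(count_i * cost_i)
= 4*3 + 0*2 + 1*2 + 0*1 + 0*1
= 14

14


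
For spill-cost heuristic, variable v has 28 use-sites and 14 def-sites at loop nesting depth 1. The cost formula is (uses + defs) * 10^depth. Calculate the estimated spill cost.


uses + defs = 28 + 14 = 42
10^1 = 10
Spill cost = 42 * 10 = 420

420


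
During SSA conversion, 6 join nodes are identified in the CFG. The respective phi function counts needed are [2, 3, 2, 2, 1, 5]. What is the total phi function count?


Total phi functions = sum of phi functions at each join node
= 2 + 3 + 2 + 2 + 1 + 5 = 15

15


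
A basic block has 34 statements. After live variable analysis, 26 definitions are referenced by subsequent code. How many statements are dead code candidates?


Dead code = total statements - live definitions
= 34 - 26 = 8

8


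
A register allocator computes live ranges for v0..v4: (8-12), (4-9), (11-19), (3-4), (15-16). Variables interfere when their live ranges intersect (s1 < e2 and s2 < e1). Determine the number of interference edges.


Check all pairs for overlapping intervals.
Two intervals (s1,e1) and (s2,e2) overlap if s1 < e2 and s2 < e1.
v0 (8-12) vs v1..v4: overlaps v1, v2 -> 2
v1 (4-9) vs v2..v4: overlaps none -> 0
v2 (11-19) vs v3..v4: overlaps v4 -> 1
v3 (3-4) vs v4: overlaps none -> 0
Total overlapping pairs = 2 + 0 + 1 + 0 = 3

3


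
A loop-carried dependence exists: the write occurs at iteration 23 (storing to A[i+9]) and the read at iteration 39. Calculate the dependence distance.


Distance = read iteration - write iteration
= 39 - 23 = 16

16


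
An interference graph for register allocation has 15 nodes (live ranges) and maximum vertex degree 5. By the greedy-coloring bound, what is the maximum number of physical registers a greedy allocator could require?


Greedy coloring never needs more than (max_degree + 1) colors: when coloring a vertex, at most max_degree neighbors are already colored.
Upper bound = 5 + 1 = 6

6


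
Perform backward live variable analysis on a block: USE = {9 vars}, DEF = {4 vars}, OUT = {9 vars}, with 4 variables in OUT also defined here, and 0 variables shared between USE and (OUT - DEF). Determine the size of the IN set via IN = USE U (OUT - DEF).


OUT - DEF: 9 - 4 = 5
|IN| = |USE| + |OUT - DEF| - |USE ∩ (OUT - DEF)| = 9 + 5 - 0 = 14

14


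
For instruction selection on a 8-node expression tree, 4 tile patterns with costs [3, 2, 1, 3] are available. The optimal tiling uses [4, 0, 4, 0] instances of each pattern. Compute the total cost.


Total cost = sum(count_i * cost_i)
= 4*3 + 0*2 + 4*1 + 0*3
= 16

16


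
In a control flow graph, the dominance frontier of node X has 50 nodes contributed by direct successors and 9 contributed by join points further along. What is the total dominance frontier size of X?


DF(X) = direct successor contributions + join point contributions
= 50 + 9 = 59

59


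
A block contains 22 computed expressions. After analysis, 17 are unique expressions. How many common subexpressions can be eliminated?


CSE count = total expressions - unique expressions
= 22 - 17 = 5

5


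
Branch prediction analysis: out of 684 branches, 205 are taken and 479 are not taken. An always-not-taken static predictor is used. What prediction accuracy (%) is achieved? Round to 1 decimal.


Predictor: always-not-taken
Correct predictions = 479
Accuracy = 479 / 684 * 100 = 70.0%

70.0


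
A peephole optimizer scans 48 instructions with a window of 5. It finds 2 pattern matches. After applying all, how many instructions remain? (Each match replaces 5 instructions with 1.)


Each match removes 4 instructions.
Total removed = 2 * 4 = 8
Remaining = 48 - 8 = 40

40


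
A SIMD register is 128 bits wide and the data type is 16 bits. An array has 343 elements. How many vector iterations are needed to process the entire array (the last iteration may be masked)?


Width = 128 / 16 = 8 elements per vector op
Iterations = ceil(343 / 8) = 43

43


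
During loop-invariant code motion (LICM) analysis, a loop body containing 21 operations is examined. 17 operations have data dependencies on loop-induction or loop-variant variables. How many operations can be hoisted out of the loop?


Invariant candidates = total - loop-dependent
= 21 - 17 = 4

4


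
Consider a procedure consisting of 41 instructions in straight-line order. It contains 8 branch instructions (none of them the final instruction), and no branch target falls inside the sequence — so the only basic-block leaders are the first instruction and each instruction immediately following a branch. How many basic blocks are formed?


With no in-sequence branch targets, the leaders are the first instruction plus the instruction after each branch.
Number of basic blocks = branches + 1
= 8 + 1 = 9

9


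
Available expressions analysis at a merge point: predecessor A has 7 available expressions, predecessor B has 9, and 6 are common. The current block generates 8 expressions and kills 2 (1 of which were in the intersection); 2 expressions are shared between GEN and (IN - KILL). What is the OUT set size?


IN = intersection of predecessors = 6
IN - KILL = 6 - 1 = 5
|OUT| = |GEN| + |IN - KILL| - |GEN ∩ (IN - KILL)| = 8 + 5 - 2 = 11

11


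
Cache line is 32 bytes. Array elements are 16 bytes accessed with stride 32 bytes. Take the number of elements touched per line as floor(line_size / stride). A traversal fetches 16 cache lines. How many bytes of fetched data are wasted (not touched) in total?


Elements per line = floor(32 / 32) = 1
Bytes used per line = 1 * 16 = 16
Wasted per line = 32 - 16 = 16
Total wasted = 16 * 16 = 256

256


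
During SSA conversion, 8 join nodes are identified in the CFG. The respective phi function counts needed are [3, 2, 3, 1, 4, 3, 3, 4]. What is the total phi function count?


Total phi functions = sum of phi functions at each join node
= 3 + 2 + 3 + 1 + 4 + 3 + 3 + 4 = 23

23


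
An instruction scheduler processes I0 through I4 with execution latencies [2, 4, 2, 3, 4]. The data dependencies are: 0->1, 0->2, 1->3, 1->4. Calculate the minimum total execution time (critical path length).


Compute longest path through dependency graph: dist(Ik) = max over predecessors of dist + latency(Ik).
dist(I0) = latency 2 = 2
dist(I1) = dist(I0) + 4 = 2 + 4 = 6
dist(I2) = dist(I0) + 2 = 2 + 2 = 4
dist(I3) = dist(I1) + 3 = 6 + 3 = 9
dist(I4) = dist(I1) + 4 = 6 + 4 = 10
Critical path = max dist = 10

10


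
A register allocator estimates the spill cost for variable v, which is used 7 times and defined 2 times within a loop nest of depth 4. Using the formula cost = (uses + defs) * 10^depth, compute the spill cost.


uses + defs = 7 + 2 = 9
10^4 = 10000
Spill cost = 9 * 10000 = 90000

90000


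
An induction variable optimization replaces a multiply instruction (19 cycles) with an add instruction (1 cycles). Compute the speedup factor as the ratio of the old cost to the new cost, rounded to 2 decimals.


Ratio = mult_cost / add_cost = 19 / 1 = 19.0

19.0


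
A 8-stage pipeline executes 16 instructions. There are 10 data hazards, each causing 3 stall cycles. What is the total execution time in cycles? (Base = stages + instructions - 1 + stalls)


Base cycles = 8 + 16 - 1 = 23
Total stalls = 10 * 3 = 30
Total = 23 + 30 = 53

53


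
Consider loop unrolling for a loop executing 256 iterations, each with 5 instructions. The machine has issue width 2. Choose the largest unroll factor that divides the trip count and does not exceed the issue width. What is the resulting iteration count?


Largest divisor of 256 <= 2 is 2
New iterations = 256 / 2 = 128

128


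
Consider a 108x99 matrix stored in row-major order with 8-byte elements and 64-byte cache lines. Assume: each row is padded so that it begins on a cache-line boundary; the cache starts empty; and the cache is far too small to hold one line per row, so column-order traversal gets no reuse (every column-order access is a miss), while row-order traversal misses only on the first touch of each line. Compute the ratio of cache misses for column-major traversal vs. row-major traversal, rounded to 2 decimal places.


Each row occupies 99 * 8 = 792 bytes and starts on a line boundary, so it spans ceil(792 / 64) = 13 cache lines.
Row-major traversal misses (one per line touched): 108 * ceil(99 * 8 / 64) = 1404
Column-major traversal misses (no reuse, every access misses): 108 * 99 = 10692
Ratio = 10692 / 1404 = 7.62

7.62


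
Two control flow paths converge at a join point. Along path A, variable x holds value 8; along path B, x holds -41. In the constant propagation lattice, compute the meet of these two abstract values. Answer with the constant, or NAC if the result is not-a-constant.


Meet operation: if both paths give the same constant, result is that constant; if they differ, result is NAC (not-a-constant).
Path A: 8, Path B: -41 -> differ
Result: not-a-constant -> NAC

NAC


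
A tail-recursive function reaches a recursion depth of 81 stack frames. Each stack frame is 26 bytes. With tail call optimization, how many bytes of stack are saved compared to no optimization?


Without TCO: 81 * 26 = 2106 bytes
With TCO: reuse 1 frame = 26 bytes
Savings = 2106 - 26 = 2080

2080


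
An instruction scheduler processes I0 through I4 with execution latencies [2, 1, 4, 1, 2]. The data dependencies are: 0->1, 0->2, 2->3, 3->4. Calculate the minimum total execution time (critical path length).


Compute longest path through dependency graph: dist(Ik) = max over predecessors of dist + latency(Ik).
dist(I0) = latency 2 = 2
dist(I1) = dist(I0) + 1 = 2 + 1 = 3
dist(I2) = dist(I0) + 4 = 2 + 4 = 6
dist(I3) = dist(I2) + 1 = 6 + 1 = 7
dist(I4) = dist(I3) + 2 = 7 + 2 = 9
Critical path = max dist = 9

9


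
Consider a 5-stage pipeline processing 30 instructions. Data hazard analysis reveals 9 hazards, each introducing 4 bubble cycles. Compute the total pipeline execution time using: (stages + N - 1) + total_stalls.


Base cycles = 5 + 30 - 1 = 34
Total stalls = 9 * 4 = 36
Total = 34 + 36 = 70

70


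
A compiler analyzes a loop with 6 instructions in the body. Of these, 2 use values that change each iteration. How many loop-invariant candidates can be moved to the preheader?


Invariant candidates = total - loop-dependent
= 6 - 2 = 4

4


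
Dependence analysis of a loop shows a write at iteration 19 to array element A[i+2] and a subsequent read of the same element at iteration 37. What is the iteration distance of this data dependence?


Distance = read iteration - write iteration
= 37 - 19 = 18

18


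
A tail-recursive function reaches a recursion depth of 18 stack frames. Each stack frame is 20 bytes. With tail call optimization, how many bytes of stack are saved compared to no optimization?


Without TCO: 18 * 20 = 360 bytes
With TCO: reuse 1 frame = 20 bytes
Savings = 360 - 20 = 340

340


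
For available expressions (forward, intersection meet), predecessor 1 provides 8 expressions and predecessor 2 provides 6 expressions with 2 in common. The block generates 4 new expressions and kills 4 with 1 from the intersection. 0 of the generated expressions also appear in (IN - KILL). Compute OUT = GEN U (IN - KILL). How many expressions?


IN = intersection of predecessors = 2
IN - KILL = 2 - 1 = 1
|OUT| = |GEN| + |IN - KILL| - |GEN ∩ (IN - KILL)| = 4 + 1 - 0 = 5

5


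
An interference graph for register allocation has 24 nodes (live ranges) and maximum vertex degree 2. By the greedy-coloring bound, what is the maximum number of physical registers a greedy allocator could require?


Greedy coloring never needs more than (max_degree + 1) colors: when coloring a vertex, at most max_degree neighbors are already colored.
Upper bound = 2 + 1 = 3

3


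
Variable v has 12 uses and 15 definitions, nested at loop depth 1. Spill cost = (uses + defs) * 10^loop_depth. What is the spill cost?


uses + defs = 12 + 15 = 27
10^1 = 10
Spill cost = 27 * 10 = 270

270


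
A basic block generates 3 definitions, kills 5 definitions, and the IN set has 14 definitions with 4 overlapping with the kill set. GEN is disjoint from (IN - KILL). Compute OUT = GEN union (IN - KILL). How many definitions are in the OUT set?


IN - KILL: 14 - 4 = 10 surviving definitions
OUT = GEN + surviving = 3 + 10 = 13

13


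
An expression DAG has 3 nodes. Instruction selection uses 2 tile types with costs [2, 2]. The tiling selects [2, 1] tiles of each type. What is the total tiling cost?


Total cost = sum(count_i * cost_i)
= 2*2 + 1*2
= 6

6


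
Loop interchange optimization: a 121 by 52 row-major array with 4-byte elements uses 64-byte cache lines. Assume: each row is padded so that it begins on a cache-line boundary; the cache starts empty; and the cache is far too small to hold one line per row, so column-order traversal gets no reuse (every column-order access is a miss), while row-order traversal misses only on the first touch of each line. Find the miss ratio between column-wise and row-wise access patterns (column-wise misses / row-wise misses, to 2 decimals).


Each row occupies 52 * 4 = 208 bytes and starts on a line boundary, so it spans ceil(208 / 64) = 4 cache lines.
Row-major traversal misses (one per line touched): 121 * ceil(52 * 4 / 64) = 484
Column-major traversal misses (no reuse, every access misses): 121 * 52 = 6292
Ratio = 6292 / 484 = 13.0

13.0


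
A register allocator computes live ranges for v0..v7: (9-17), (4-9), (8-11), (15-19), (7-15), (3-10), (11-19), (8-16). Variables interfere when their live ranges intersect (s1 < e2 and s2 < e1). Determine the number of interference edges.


Check all pairs for overlapping intervals.
Two intervals (s1,e1) and (s2,e2) overlap if s1 < e2 and s2 < e1.
v0 (9-17) vs v1..v7: overlaps v2, v3, v4, v5, v6, v7 -> 6
v1 (4-9) vs v2..v7: overlaps v2, v4, v5, v7 -> 4
v2 (8-11) vs v3..v7: overlaps v4, v5, v7 -> 3
v3 (15-19) vs v4..v7: overlaps v6, v7 -> 2
v4 (7-15) vs v5..v7: overlaps v5, v6, v7 -> 3
v5 (3-10) vs v6..v7: overlaps v7 -> 1
v6 (11-19) vs v7: overlaps v7 -> 1
Total overlapping pairs = 6 + 4 + 3 + 2 + 3 + 1 + 1 = 20

20


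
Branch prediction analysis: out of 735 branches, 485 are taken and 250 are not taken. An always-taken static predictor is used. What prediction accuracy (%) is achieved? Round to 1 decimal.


Predictor: always-taken
Correct predictions = 485
Accuracy = 485 / 735 * 100 = 66.0%

66.0


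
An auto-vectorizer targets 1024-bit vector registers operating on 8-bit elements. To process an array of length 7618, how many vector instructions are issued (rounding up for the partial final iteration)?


Width = 1024 / 8 = 128 elements per vector op
Iterations = ceil(7618 / 128) = 60

60


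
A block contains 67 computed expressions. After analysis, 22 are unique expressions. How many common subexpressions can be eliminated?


CSE count = total expressions - unique expressions
= 67 - 22 = 45

45


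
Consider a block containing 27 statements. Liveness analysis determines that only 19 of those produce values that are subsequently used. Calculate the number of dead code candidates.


Dead code = total statements - live definitions
= 27 - 19 = 8

8


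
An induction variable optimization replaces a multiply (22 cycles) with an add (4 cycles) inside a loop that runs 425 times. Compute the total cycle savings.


Per-iteration saving = 22 - 4 = 18
Total saved = 425 * 18 = 7650

7650


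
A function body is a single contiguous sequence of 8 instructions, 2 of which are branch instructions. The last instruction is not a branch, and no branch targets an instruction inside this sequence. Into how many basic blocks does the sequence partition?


With no in-sequence branch targets, the leaders are the first instruction plus the instruction after each branch.
Number of basic blocks = branches + 1
= 2 + 1 = 3

3


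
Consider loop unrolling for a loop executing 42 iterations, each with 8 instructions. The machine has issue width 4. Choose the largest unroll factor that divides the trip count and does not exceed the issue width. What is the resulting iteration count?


Largest divisor of 42 <= 4 is 3
New iterations = 42 / 3 = 14

14


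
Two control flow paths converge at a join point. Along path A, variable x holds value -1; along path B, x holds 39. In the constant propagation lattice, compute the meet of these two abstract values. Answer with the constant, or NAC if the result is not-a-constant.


Meet operation: if both paths give the same constant, result is that constant; if they differ, result is NAC (not-a-constant).
Path A: -1, Path B: 39 -> differ
Result: not-a-constant -> NAC

NAC


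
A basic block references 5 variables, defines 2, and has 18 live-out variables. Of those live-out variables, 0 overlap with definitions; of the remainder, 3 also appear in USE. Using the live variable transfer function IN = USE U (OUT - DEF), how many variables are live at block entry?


OUT - DEF: 18 - 0 = 18
|IN| = |USE| + |OUT - DEF| - |USE ∩ (OUT - DEF)| = 5 + 18 - 3 = 20

20


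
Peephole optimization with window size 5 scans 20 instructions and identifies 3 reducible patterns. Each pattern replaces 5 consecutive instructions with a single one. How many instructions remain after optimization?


Each match removes 4 instructions.
Total removed = 3 * 4 = 12
Remaining = 20 - 12 = 8

8


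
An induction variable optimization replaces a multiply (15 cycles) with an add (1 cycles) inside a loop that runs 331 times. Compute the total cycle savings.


Per-iteration saving = 15 - 1 = 14
Total saved = 331 * 14 = 4634

4634


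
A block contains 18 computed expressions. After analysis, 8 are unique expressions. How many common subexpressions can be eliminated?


CSE count = total expressions - unique expressions
= 18 - 8 = 10

10


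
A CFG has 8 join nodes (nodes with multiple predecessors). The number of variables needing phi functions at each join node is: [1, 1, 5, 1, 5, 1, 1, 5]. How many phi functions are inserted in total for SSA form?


Total phi functions = sum of phi functions at each join node
= 1 + 1 + 5 + 1 + 5 + 1 + 1 + 5 = 20

20


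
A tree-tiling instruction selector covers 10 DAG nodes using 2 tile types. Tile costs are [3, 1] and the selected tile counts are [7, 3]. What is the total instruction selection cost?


Total cost = sum(count_i * cost_i)
= 7*3 + 3*1
= 24

24


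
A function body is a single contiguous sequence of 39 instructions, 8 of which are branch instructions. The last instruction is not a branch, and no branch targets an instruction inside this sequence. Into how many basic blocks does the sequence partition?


With no in-sequence branch targets, the leaders are the first instruction plus the instruction after each branch.
Number of basic blocks = branches + 1
= 8 + 1 = 9

9


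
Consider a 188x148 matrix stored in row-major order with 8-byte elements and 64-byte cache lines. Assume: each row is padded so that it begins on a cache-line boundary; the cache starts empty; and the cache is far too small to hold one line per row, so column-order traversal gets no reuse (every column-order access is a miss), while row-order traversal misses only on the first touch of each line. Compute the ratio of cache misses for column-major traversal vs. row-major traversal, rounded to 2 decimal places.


Each row occupies 148 * 8 = 1184 bytes and starts on a line boundary, so it spans ceil(1184 / 64) = 19 cache lines.
Row-major traversal misses (one per line touched): 188 * ceil(148 * 8 / 64) = 3572
Column-major traversal misses (no reuse, every access misses): 188 * 148 = 27824
Ratio = 27824 / 3572 = 7.79

7.79


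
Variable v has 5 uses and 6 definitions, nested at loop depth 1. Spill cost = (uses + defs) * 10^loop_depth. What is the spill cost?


uses + defs = 5 + 6 = 11
10^1 = 10
Spill cost = 11 * 10 = 110

110


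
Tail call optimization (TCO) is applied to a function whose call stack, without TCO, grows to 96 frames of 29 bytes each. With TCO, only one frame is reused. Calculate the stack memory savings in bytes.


Without TCO: 96 * 29 = 2784 bytes
With TCO: reuse 1 frame = 29 bytes
Savings = 2784 - 29 = 2755

2755


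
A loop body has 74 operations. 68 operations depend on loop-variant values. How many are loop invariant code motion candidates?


Invariant candidates = total - loop-dependent
= 74 - 68 = 6

6


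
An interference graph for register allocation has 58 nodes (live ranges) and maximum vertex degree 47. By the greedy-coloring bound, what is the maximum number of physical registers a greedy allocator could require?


Greedy coloring never needs more than (max_degree + 1) colors: when coloring a vertex, at most max_degree neighbors are already colored.
Upper bound = 47 + 1 = 48

48


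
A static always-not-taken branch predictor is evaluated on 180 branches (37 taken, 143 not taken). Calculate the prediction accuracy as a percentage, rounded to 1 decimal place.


Predictor: always-not-taken
Correct predictions = 143
Accuracy = 143 / 180 * 100 = 79.4%

79.4


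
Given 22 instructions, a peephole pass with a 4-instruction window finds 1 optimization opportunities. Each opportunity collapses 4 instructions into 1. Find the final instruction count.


Each match removes 3 instructions.
Total removed = 1 * 3 = 3
Remaining = 22 - 3 = 19

19


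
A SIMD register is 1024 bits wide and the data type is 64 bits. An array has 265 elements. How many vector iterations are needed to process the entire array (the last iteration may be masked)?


Width = 1024 / 64 = 16 elements per vector op
Iterations = ceil(265 / 16) = 17

17


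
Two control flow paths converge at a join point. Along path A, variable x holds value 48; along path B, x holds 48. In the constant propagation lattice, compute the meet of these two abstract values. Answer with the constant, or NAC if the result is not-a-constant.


Meet operation: if both paths give the same constant, result is that constant; if they differ, result is NAC (not-a-constant).
Path A: 48, Path B: 48 -> equal
Result: constant -> 48

48


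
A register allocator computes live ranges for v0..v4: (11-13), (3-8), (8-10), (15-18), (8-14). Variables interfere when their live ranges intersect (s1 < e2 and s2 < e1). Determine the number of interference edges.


Check all pairs for overlapping intervals.
Two intervals (s1,e1) and (s2,e2) overlap if s1 < e2 and s2 < e1.
v0 (11-13) vs v1..v4: overlaps v4 -> 1
v1 (3-8) vs v2..v4: overlaps none -> 0
v2 (8-10) vs v3..v4: overlaps v4 -> 1
v3 (15-18) vs v4: overlaps none -> 0
Total overlapping pairs = 1 + 0 + 1 + 0 = 2

2


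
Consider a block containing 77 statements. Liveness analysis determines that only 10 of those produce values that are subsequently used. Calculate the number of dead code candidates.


Dead code = total statements - live definitions
= 77 - 10 = 67

67


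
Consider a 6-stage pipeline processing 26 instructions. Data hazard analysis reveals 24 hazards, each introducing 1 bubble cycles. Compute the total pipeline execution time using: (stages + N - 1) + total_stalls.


Base cycles = 6 + 26 - 1 = 31
Total stalls = 24 * 1 = 24
Total = 31 + 24 = 55

55
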